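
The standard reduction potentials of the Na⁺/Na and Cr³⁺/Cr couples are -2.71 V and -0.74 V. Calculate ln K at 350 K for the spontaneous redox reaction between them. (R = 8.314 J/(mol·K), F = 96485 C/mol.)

ln K = 196.0

E°_cell = -0.74 − (-2.71) = 1.97 V, with n = 3 electrons transferred.
At equilibrium E = 0, so the Nernst equation gives ln K = nFE°/RT = (3)(96485)(1.97)/((8.314)(350)) = 195.96.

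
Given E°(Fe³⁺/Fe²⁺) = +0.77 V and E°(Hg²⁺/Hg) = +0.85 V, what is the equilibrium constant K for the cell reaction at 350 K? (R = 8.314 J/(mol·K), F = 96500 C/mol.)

200

E°_cell = +0.85 − (+0.77) = 0.08 V, with n = 2 electrons transferred.
At equilibrium E = 0, so the Nernst equation gives ln K = nFE°/RT = (2)(96500)(0.08)/((8.314)(350)) = 5.31.
K = e^5.31 = 200.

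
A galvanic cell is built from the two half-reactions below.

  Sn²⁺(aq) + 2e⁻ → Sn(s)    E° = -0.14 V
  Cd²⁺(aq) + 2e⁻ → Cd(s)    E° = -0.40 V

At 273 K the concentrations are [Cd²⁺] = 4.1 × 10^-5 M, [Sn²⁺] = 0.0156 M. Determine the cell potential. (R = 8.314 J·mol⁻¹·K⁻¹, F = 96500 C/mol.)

The Sn²⁺/Sn couple has the higher reduction potential and acts as the cathode, so E°_cell = -0.14 − (-0.40) = 0.26 V.
Balancing electrons gives n = 2; the reaction quotient is Q = [Cd²⁺]/[Sn²⁺] = 0.00263.
E = E° − (RT/nF) ln Q = 0.26 − (8.314×273)/(2×96500) × (-5.941) = 0.260 + 0.070 = 0.330 V.

0.330 V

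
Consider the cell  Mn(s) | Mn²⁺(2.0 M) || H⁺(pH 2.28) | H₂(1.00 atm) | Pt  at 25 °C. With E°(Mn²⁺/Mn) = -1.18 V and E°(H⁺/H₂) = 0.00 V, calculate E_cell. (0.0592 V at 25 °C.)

1.04 V

The hydrogen couple is the cathode, so E°_cell = 1.18 V; n = 2.
[H⁺] = 10^(−2.28) = 0.0052 M, and Q = [Mn²⁺]·P(H₂) / [H⁺]^2 = 7.26 × 10^4.
E = E° − (0.0592/2) log Q = 1.18 − (0.0592/2)(4.861) = 1.036 V.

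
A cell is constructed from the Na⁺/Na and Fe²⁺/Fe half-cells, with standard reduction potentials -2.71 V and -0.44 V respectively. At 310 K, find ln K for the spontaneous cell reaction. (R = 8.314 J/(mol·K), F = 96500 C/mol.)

E°_cell = -0.44 − (-2.71) = 2.27 V, with n = 2 electrons transferred.
At equilibrium E = 0, so the Nernst equation gives ln K = nFE°/RT = (2)(96500)(2.27)/((8.314)(310)) = 169.99.

ln K = 170.0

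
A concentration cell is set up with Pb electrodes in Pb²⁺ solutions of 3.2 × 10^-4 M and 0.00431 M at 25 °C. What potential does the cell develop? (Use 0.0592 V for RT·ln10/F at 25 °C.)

Both half-cells are Pb²⁺/Pb, so E°_cell = 0. The concentrated side is the cathode; the cell reaction moves Pb²⁺ from high to low concentration with n = 2.
Q = [Pb²⁺]_dilute/[Pb²⁺]_conc = 3.2 × 10^-4/0.00431 = 0.0742.
E = 0 − (0.0592/2) log Q = −(0.0592/2)(-1.129) = 0.0334 V.

0.033 V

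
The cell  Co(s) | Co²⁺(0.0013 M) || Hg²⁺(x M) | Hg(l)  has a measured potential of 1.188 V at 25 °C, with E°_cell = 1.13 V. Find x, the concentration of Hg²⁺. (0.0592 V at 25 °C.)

From the Nernst equation, log Q = n(E° − E)/0.0592 = 2(1.13 − 1.188)/0.0592 = -1.959, so Q = 0.0110.
With Q = [Co²⁺]/[Hg²⁺] and the known concentrations, [Hg²⁺] in the denominator gives [Hg²⁺] = 0.12 M.

0.12 M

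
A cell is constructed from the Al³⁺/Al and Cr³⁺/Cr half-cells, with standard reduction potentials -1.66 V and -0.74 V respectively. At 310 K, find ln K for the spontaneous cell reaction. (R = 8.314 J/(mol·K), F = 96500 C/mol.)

E°_cell = -0.74 − (-1.66) = 0.92 V, with n = 3 electrons transferred.
At equilibrium E = 0, so the Nernst equation gives ln K = nFE°/RT = (3)(96500)(0.92)/((8.314)(310)) = 103.34.

ln K = 103.3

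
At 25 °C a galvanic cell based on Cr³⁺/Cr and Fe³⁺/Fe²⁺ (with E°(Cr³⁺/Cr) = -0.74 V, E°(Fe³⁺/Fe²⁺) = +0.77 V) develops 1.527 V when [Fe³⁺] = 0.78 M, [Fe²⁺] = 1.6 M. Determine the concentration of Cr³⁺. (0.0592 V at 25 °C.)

From the Nernst equation, log Q = n(E° − E)/0.0592 = 3(1.51 − 1.527)/0.0592 = -0.861, so Q = 0.138.
With Q = [Cr³⁺]·[Fe²⁺]^3/[Fe³⁺]^3 and the known concentrations, [Cr³⁺] in the numerator gives [Cr³⁺] = 0.016 M.

0.016 M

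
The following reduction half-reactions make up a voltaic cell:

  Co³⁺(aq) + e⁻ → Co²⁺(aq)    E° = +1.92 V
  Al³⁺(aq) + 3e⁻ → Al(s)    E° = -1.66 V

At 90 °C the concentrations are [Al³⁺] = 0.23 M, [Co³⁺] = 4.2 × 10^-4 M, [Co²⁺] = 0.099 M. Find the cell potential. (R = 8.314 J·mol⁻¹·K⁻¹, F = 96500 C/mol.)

The Co³⁺/Co²⁺ couple has the higher reduction potential and acts as the cathode, so E°_cell = +1.92 − (-1.66) = 3.58 V.
Balancing electrons gives n = 3; the reaction quotient is Q = [Al³⁺]·[Co²⁺]^3/[Co³⁺]^3 = 3.01 × 10^6.
E = E° − (RT/nF) ln Q = 3.58 − (8.314×363)/(3×96500) × (14.918) = 3.580 − 0.156 = 3.424 V.

3.42 V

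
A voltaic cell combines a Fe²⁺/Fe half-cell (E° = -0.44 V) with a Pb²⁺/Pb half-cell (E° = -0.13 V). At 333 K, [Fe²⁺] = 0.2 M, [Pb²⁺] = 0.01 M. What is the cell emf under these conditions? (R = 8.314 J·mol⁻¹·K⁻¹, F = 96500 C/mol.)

0.267 V

The Pb²⁺/Pb couple has the higher reduction potential and acts as the cathode, so E°_cell = -0.13 − (-0.44) = 0.31 V.
Balancing electrons gives n = 2; the reaction quotient is Q = [Fe²⁺]/[Pb²⁺] = 20.0.
E = E° − (RT/nF) ln Q = 0.31 − (8.314×333)/(2×96500) × (2.996) = 0.310 − 0.043 = 0.267 V.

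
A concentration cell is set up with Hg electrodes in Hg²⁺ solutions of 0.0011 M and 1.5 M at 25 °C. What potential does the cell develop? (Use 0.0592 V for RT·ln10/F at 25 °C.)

Both half-cells are Hg²⁺/Hg, so E°_cell = 0. The concentrated side is the cathode; the cell reaction moves Hg²⁺ from high to low concentration with n = 2.
Q = [Hg²⁺]_dilute/[Hg²⁺]_conc = 0.0011/1.5 = 7.33 × 10^-4.
E = 0 − (0.0592/2) log Q = −(0.0592/2)(-3.135) = 0.0928 V.

0.093 V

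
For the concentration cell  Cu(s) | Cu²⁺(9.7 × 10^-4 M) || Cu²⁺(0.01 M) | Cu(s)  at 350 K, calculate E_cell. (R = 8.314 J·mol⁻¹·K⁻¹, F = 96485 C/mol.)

0.035 V

Both half-cells are Cu²⁺/Cu, so E°_cell = 0. The concentrated side is the cathode; the cell reaction moves Cu²⁺ from high to low concentration with n = 2.
Q = [Cu²⁺]_dilute/[Cu²⁺]_conc = 9.7 × 10^-4/0.01 = 0.0970.
E = 0 − (RT/nF) ln Q = −((8.314×350)/(2×96485))(-2.333) = 0.0352 V.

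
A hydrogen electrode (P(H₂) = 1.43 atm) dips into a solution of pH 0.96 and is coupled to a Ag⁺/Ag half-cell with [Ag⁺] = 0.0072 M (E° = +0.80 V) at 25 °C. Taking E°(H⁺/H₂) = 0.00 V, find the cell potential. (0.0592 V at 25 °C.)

0.73 V

The Ag⁺/Ag couple is the cathode, so E°_cell = 0.80 V; n = 2.
[H⁺] = 10^(−0.96) = 0.11 M, and Q = [H⁺]^2 / ([Ag⁺]^2·P(H₂)) = 162.
E = E° − (0.0592/2) log Q = 0.80 − (0.0592/2)(2.210) = 0.735 V.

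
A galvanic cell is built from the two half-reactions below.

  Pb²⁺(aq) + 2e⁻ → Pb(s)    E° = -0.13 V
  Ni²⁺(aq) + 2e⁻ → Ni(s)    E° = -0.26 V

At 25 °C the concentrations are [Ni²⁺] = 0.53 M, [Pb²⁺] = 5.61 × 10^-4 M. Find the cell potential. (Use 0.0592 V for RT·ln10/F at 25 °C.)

0.042 V

The Pb²⁺/Pb couple has the higher reduction potential and acts as the cathode, so E°_cell = -0.13 − (-0.26) = 0.13 V.
Balancing electrons gives n = 2; the reaction quotient is Q = [Ni²⁺]/[Pb²⁺] = 945.
At 25 °C, E = E° − (0.0592/n) log Q = 0.13 − (0.0592/2)(2.975) = 0.130 − 0.088 = 0.042 V.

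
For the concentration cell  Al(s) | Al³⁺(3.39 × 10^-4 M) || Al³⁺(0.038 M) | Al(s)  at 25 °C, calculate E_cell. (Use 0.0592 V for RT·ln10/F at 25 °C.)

Both half-cells are Al³⁺/Al, so E°_cell = 0. The concentrated side is the cathode; the cell reaction moves Al³⁺ from high to low concentration with n = 3.
Q = [Al³⁺]_dilute/[Al³⁺]_conc = 3.39 × 10^-4/0.038 = 0.00892.
E = 0 − (0.0592/3) log Q = −(0.0592/3)(-2.050) = 0.0405 V.

0.040 V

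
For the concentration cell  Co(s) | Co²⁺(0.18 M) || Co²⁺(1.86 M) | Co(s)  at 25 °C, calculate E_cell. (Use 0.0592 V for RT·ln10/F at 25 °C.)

0.030 V

Both half-cells are Co²⁺/Co, so E°_cell = 0. The concentrated side is the cathode; the cell reaction moves Co²⁺ from high to low concentration with n = 2.
Q = [Co²⁺]_dilute/[Co²⁺]_conc = 0.18/1.86 = 0.0968.
E = 0 − (0.0592/2) log Q = −(0.0592/2)(-1.014) = 0.0300 V.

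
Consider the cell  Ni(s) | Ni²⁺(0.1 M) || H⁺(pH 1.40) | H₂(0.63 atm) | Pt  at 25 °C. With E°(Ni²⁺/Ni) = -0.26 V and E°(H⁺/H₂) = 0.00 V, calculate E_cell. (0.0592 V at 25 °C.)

0.21 V

The hydrogen couple is the cathode, so E°_cell = 0.26 V; n = 2.
[H⁺] = 10^(−1.40) = 0.040 M, and Q = [Ni²⁺]·P(H₂) / [H⁺]^2 = 39.8.
E = E° − (0.0592/2) log Q = 0.26 − (0.0592/2)(1.599) = 0.213 V.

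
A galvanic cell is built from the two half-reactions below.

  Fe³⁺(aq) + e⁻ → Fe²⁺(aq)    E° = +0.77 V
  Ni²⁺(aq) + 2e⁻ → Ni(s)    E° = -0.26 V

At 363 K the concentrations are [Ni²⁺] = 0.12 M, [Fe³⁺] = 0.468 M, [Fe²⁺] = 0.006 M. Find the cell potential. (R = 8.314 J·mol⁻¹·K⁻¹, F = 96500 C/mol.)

The Fe³⁺/Fe²⁺ couple has the higher reduction potential and acts as the cathode, so E°_cell = +0.77 − (-0.26) = 1.03 V.
Balancing electrons gives n = 2; the reaction quotient is Q = [Ni²⁺]·[Fe²⁺]^2/[Fe³⁺]^2 = 1.97 × 10^-5.
E = E° − (RT/nF) ln Q = 1.03 − (8.314×363)/(2×96500) × (-10.834) = 1.030 + 0.169 = 1.199 V.

1.20 V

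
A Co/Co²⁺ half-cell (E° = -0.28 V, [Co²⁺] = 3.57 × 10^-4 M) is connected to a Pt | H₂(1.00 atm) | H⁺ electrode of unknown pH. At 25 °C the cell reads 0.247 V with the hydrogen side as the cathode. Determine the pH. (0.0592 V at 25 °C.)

E°_cell = 0.28 V and n = 2.
log Q = n(E° − E)/0.0592 = 2×(0.28 − 0.247)/0.0592 = 1.115.
With Q = [Co²⁺]·P(H₂) / [H⁺]^2, solving for [H⁺] gives log[H⁺] = -2.281, so pH = 2.28.

pH = 2.28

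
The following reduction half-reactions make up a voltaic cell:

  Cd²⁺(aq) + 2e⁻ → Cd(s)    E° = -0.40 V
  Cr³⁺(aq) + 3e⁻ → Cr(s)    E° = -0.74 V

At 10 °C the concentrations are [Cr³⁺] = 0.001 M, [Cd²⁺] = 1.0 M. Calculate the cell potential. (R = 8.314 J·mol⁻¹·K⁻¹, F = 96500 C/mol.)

0.396 V

The Cd²⁺/Cd couple has the higher reduction potential and acts as the cathode, so E°_cell = -0.40 − (-0.74) = 0.34 V.
Balancing electrons gives n = 6; the reaction quotient is Q = [Cr³⁺]^2/[Cd²⁺]^3 = 1 × 10^-6.
E = E° − (RT/nF) ln Q = 0.34 − (8.314×283)/(6×96500) × (-13.816) = 0.340 + 0.056 = 0.396 V.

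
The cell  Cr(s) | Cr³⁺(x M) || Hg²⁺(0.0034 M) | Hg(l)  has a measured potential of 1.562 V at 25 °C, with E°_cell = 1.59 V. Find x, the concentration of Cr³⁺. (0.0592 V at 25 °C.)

From the Nernst equation, log Q = n(E° − E)/0.0592 = 6(1.59 − 1.562)/0.0592 = 2.838, so Q = 688.
With Q = [Cr³⁺]^2/[Hg²⁺]^3 and the known concentrations, [Cr³⁺]^2 in the numerator gives [Cr³⁺] = 0.0052 M.

0.0052 M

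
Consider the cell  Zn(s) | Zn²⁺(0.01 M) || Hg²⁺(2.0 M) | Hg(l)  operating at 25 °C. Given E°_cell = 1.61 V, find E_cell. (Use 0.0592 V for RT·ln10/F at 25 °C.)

1.68 V

Balancing electrons gives n = 2; the reaction quotient is Q = [Zn²⁺]/[Hg²⁺] = 0.00500.
At 25 °C, E = E° − (0.0592/n) log Q = 1.61 − (0.0592/2)(-2.301) = 1.610 + 0.068 = 1.678 V.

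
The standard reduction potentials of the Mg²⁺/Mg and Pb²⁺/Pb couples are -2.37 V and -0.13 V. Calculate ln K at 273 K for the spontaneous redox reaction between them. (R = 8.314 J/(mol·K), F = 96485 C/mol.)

E°_cell = -0.13 − (-2.37) = 2.24 V, with n = 2 electrons transferred.
At equilibrium E = 0, so the Nernst equation gives ln K = nFE°/RT = (2)(96485)(2.24)/((8.314)(273)) = 190.44.

ln K = 190.4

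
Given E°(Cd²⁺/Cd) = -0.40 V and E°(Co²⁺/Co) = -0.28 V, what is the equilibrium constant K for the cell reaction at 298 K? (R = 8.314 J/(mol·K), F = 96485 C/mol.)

E°_cell = -0.28 − (-0.40) = 0.12 V, with n = 2 electrons transferred.
At equilibrium E = 0, so the Nernst equation gives ln K = nFE°/RT = (2)(96485)(0.12)/((8.314)(298)) = 9.35.
K = e^9.35 = 1.1 × 10^4.

1.1 × 10^4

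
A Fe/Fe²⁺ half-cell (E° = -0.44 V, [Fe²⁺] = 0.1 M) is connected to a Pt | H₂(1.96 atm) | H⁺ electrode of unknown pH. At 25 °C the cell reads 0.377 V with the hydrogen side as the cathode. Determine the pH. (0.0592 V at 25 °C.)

E°_cell = 0.44 V and n = 2.
log Q = n(E° − E)/0.0592 = 2×(0.44 − 0.377)/0.0592 = 2.128.
With Q = [Fe²⁺]·P(H₂) / [H⁺]^2, solving for [H⁺] gives log[H⁺] = -1.418, so pH = 1.42.

pH = 1.42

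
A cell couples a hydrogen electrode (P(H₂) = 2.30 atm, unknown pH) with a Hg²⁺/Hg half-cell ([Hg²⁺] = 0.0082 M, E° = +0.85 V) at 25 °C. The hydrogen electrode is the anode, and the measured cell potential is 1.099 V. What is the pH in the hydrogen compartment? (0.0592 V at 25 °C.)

pH = 5.07

E°_cell = 0.85 V and n = 2.
log Q = n(E° − E)/0.0592 = 2×(0.85 − 1.099)/0.0592 = -8.412.
With Q = [H⁺]^2 / ([Hg²⁺]·P(H₂)), solving for [H⁺] gives log[H⁺] = -5.068, so pH = 5.07.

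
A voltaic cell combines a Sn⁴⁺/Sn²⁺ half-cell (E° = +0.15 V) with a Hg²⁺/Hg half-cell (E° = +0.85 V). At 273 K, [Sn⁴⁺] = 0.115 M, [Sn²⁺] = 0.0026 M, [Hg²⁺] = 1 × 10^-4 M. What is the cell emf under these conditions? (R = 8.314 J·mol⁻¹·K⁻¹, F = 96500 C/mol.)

0.547 V

The Hg²⁺/Hg couple has the higher reduction potential and acts as the cathode, so E°_cell = +0.85 − (+0.15) = 0.70 V.
Balancing electrons gives n = 2; the reaction quotient is Q = [Sn⁴⁺]/([Sn²⁺]·[Hg²⁺]) = 4.42 × 10^5.
E = E° − (RT/nF) ln Q = 0.70 − (8.314×273)/(2×96500) × (13.000) = 0.700 − 0.153 = 0.547 V.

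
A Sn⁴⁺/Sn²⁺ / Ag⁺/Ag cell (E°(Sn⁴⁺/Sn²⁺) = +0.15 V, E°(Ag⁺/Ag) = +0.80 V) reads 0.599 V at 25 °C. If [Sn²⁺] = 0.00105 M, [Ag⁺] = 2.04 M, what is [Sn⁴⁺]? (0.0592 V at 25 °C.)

0.23 M

From the Nernst equation, log Q = n(E° − E)/0.0592 = 2(0.65 − 0.599)/0.0592 = 1.723, so Q = 52.8.
With Q = [Sn⁴⁺]/([Sn²⁺]·[Ag⁺]^2) and the known concentrations, [Sn⁴⁺] in the numerator gives [Sn⁴⁺] = 0.23 M.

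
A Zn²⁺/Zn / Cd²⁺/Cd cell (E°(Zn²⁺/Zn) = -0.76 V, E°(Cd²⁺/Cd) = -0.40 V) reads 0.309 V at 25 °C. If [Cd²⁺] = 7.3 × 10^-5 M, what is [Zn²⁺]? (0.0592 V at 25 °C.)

From the Nernst equation, log Q = n(E° − E)/0.0592 = 2(0.36 − 0.309)/0.0592 = 1.723, so Q = 52.8.
With Q = [Zn²⁺]/[Cd²⁺] and the known concentrations, [Zn²⁺] in the numerator gives [Zn²⁺] = 0.0039 M.

0.0039 M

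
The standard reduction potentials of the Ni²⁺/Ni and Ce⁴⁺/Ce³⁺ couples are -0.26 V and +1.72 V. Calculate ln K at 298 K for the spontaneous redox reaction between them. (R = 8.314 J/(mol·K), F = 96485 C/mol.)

ln K = 154.2

E°_cell = +1.72 − (-0.26) = 1.98 V, with n = 2 electrons transferred.
At equilibrium E = 0, so the Nernst equation gives ln K = nFE°/RT = (2)(96485)(1.98)/((8.314)(298)) = 154.22.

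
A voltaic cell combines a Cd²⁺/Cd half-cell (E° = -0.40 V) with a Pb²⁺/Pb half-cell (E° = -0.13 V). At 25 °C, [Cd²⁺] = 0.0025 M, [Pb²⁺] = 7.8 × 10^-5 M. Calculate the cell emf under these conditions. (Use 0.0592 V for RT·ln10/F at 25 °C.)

0.225 V

The Pb²⁺/Pb couple has the higher reduction potential and acts as the cathode, so E°_cell = -0.13 − (-0.40) = 0.27 V.
Balancing electrons gives n = 2; the reaction quotient is Q = [Cd²⁺]/[Pb²⁺] = 32.1.
At 25 °C, E = E° − (0.0592/n) log Q = 0.27 − (0.0592/2)(1.506) = 0.270 − 0.045 = 0.225 V.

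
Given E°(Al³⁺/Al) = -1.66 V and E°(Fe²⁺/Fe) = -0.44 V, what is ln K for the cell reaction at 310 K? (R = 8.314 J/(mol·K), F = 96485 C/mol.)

E°_cell = -0.44 − (-1.66) = 1.22 V, with n = 6 electrons transferred.
At equilibrium E = 0, so the Nernst equation gives ln K = nFE°/RT = (6)(96485)(1.22)/((8.314)(310)) = 274.03.

ln K = 274.0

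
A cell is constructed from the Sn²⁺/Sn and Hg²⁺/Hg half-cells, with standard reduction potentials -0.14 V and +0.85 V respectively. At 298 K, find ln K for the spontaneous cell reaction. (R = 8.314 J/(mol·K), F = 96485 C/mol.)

ln K = 77.1

E°_cell = +0.85 − (-0.14) = 0.99 V, with n = 2 electrons transferred.
At equilibrium E = 0, so the Nernst equation gives ln K = nFE°/RT = (2)(96485)(0.99)/((8.314)(298)) = 77.11.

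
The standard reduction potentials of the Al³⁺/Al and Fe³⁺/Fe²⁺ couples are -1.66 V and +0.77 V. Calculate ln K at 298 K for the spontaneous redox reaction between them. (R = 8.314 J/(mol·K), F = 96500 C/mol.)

ln K = 283.9

E°_cell = +0.77 − (-1.66) = 2.43 V, with n = 3 electrons transferred.
At equilibrium E = 0, so the Nernst equation gives ln K = nFE°/RT = (3)(96500)(2.43)/((8.314)(298)) = 283.94.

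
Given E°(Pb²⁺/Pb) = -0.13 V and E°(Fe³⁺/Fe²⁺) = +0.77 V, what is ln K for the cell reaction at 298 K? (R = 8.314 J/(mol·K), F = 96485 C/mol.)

ln K = 70.1

E°_cell = +0.77 − (-0.13) = 0.90 V, with n = 2 electrons transferred.
At equilibrium E = 0, so the Nernst equation gives ln K = nFE°/RT = (2)(96485)(0.90)/((8.314)(298)) = 70.10.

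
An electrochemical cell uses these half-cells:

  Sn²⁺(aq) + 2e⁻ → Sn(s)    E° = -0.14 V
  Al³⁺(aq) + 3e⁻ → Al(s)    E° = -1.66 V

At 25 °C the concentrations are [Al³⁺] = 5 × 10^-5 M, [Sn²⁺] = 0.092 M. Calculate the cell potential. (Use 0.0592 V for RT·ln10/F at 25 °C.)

1.57 V

The Sn²⁺/Sn couple has the higher reduction potential and acts as the cathode, so E°_cell = -0.14 − (-1.66) = 1.52 V.
Balancing electrons gives n = 6; the reaction quotient is Q = [Al³⁺]^2/[Sn²⁺]^3 = 3.21 × 10^-6.
At 25 °C, E = E° − (0.0592/n) log Q = 1.52 − (0.0592/6)(-5.493) = 1.520 + 0.054 = 1.574 V.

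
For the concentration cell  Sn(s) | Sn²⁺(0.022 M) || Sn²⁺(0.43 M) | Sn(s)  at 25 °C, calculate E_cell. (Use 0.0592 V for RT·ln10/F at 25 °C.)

0.038 V

Both half-cells are Sn²⁺/Sn, so E°_cell = 0. The concentrated side is the cathode; the cell reaction moves Sn²⁺ from high to low concentration with n = 2.
Q = [Sn²⁺]_dilute/[Sn²⁺]_conc = 0.022/0.43 = 0.0512.
E = 0 − (0.0592/2) log Q = −(0.0592/2)(-1.291) = 0.0382 V.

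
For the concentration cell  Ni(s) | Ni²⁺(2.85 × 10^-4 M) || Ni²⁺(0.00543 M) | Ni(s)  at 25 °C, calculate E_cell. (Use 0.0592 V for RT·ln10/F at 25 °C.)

0.038 V

Both half-cells are Ni²⁺/Ni, so E°_cell = 0. The concentrated side is the cathode; the cell reaction moves Ni²⁺ from high to low concentration with n = 2.
Q = [Ni²⁺]_dilute/[Ni²⁺]_conc = 2.85 × 10^-4/0.00543 = 0.0525.
E = 0 − (0.0592/2) log Q = −(0.0592/2)(-1.280) = 0.0379 V.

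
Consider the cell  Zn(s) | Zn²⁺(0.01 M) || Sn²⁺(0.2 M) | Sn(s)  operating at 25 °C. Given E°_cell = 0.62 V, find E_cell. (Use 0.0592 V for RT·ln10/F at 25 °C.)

0.659 V

Balancing electrons gives n = 2; the reaction quotient is Q = [Zn²⁺]/[Sn²⁺] = 0.0500.
At 25 °C, E = E° − (0.0592/n) log Q = 0.62 − (0.0592/2)(-1.301) = 0.620 + 0.039 = 0.659 V.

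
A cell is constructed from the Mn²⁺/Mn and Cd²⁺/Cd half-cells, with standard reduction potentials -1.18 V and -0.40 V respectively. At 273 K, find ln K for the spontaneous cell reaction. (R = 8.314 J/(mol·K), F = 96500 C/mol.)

E°_cell = -0.40 − (-1.18) = 0.78 V, with n = 2 electrons transferred.
At equilibrium E = 0, so the Nernst equation gives ln K = nFE°/RT = (2)(96500)(0.78)/((8.314)(273)) = 66.33.

ln K = 66.3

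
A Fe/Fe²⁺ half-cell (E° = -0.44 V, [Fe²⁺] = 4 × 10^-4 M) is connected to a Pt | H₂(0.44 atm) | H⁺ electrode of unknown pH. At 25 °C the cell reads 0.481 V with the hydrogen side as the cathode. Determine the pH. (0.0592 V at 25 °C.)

E°_cell = 0.44 V and n = 2.
log Q = n(E° − E)/0.0592 = 2×(0.44 − 0.481)/0.0592 = -1.385.
With Q = [Fe²⁺]·P(H₂) / [H⁺]^2, solving for [H⁺] gives log[H⁺] = -1.185, so pH = 1.18.

pH = 1.18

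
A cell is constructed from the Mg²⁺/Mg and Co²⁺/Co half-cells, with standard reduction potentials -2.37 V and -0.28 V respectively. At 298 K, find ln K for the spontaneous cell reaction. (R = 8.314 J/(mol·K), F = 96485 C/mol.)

E°_cell = -0.28 − (-2.37) = 2.09 V, with n = 2 electrons transferred.
At equilibrium E = 0, so the Nernst equation gives ln K = nFE°/RT = (2)(96485)(2.09)/((8.314)(298)) = 162.78.

ln K = 162.8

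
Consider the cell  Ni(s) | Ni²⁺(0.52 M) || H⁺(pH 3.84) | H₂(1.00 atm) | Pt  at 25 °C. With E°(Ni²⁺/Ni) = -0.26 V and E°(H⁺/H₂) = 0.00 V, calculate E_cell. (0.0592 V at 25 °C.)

0.041 V

The hydrogen couple is the cathode, so E°_cell = 0.26 V; n = 2.
[H⁺] = 10^(−3.84) = 1.4 × 10^-4 M, and Q = [Ni²⁺]·P(H₂) / [H⁺]^2 = 2.49 × 10^7.
E = E° − (0.0592/2) log Q = 0.26 − (0.0592/2)(7.396) = 0.041 V.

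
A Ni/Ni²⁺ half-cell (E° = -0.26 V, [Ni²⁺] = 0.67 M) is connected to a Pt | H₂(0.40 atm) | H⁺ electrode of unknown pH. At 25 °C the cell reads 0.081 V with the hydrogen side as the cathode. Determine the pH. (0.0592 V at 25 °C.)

pH = 3.31

E°_cell = 0.26 V and n = 2.
log Q = n(E° − E)/0.0592 = 2×(0.26 − 0.081)/0.0592 = 6.047.
With Q = [Ni²⁺]·P(H₂) / [H⁺]^2, solving for [H⁺] gives log[H⁺] = -3.310, so pH = 3.31.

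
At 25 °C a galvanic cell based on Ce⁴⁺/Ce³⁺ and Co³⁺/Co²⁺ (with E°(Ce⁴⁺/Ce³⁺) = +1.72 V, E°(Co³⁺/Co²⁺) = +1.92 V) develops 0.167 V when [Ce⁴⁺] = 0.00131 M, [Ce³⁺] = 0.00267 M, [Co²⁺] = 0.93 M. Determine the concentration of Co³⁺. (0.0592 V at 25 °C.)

0.13 M

From the Nernst equation, log Q = n(E° − E)/0.0592 = 1(0.20 − 0.167)/0.0592 = 0.557, so Q = 3.61.
With Q = [Ce⁴⁺]·[Co²⁺]/([Ce³⁺]·[Co³⁺]) and the known concentrations, [Co³⁺] in the denominator gives [Co³⁺] = 0.13 M.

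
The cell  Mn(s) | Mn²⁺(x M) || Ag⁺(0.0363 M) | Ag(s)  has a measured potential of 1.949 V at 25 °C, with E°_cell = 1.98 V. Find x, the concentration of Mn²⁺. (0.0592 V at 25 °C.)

0.015 M

From the Nernst equation, log Q = n(E° − E)/0.0592 = 2(1.98 − 1.949)/0.0592 = 1.047, so Q = 11.2.
With Q = [Mn²⁺]/[Ag⁺]^2 and the known concentrations, [Mn²⁺] in the numerator gives [Mn²⁺] = 0.015 M.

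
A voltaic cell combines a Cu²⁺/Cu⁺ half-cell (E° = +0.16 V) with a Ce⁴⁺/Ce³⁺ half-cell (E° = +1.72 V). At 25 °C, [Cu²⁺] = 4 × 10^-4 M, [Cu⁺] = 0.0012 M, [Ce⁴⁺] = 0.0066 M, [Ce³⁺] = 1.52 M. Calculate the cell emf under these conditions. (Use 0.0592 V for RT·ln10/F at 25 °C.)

1.45 V

The Ce⁴⁺/Ce³⁺ couple has the higher reduction potential and acts as the cathode, so E°_cell = +1.72 − (+0.16) = 1.56 V.
Balancing electrons gives n = 1; the reaction quotient is Q = [Cu²⁺]·[Ce³⁺]/([Cu⁺]·[Ce⁴⁺]) = 76.8.
At 25 °C, E = E° − (0.0592/n) log Q = 1.56 − (0.0592/1)(1.885) = 1.560 − 0.112 = 1.448 V.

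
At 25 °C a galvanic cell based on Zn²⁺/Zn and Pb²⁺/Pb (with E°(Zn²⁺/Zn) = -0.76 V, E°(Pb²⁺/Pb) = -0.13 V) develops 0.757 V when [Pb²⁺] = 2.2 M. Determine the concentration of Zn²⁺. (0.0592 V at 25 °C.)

1.1 × 10^-4 M

From the Nernst equation, log Q = n(E° − E)/0.0592 = 2(0.63 − 0.757)/0.0592 = -4.291, so Q = 5.12 × 10^-5.
With Q = [Zn²⁺]/[Pb²⁺] and the known concentrations, [Zn²⁺] in the numerator gives [Zn²⁺] = 1.1 × 10^-4 M.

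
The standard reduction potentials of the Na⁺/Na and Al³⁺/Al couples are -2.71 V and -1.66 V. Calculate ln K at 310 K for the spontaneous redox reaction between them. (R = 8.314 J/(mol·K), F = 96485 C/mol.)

ln K = 117.9

E°_cell = -1.66 − (-2.71) = 1.05 V, with n = 3 electrons transferred.
At equilibrium E = 0, so the Nernst equation gives ln K = nFE°/RT = (3)(96485)(1.05)/((8.314)(310)) = 117.92.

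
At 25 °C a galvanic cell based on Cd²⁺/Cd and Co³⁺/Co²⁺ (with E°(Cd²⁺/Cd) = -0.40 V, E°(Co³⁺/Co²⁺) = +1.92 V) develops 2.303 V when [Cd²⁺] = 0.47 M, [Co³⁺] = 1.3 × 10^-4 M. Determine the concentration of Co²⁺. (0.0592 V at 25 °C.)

3.7 × 10^-4 M

From the Nernst equation, log Q = n(E° − E)/0.0592 = 2(2.32 − 2.303)/0.0592 = 0.574, so Q = 3.75.
With Q = [Cd²⁺]·[Co²⁺]^2/[Co³⁺]^2 and the known concentrations, [Co²⁺]^2 in the numerator gives [Co²⁺] = 3.7 × 10^-4 M.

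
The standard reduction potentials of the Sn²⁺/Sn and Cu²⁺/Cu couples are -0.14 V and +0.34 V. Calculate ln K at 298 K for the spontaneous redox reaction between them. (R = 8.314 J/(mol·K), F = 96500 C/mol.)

E°_cell = +0.34 − (-0.14) = 0.48 V, with n = 2 electrons transferred.
At equilibrium E = 0, so the Nernst equation gives ln K = nFE°/RT = (2)(96500)(0.48)/((8.314)(298)) = 37.39.

ln K = 37.4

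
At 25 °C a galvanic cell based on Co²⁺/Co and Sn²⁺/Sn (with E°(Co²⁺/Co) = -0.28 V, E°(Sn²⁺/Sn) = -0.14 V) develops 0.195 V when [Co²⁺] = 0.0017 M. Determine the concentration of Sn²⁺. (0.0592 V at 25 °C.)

0.12 M

From the Nernst equation, log Q = n(E° − E)/0.0592 = 2(0.14 − 0.195)/0.0592 = -1.858, so Q = 0.0139.
With Q = [Co²⁺]/[Sn²⁺] and the known concentrations, [Sn²⁺] in the denominator gives [Sn²⁺] = 0.12 M.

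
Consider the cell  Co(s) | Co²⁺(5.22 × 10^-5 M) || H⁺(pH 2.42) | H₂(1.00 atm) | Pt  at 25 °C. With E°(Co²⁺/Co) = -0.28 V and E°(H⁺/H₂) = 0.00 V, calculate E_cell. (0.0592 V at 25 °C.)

0.26 V

The hydrogen couple is the cathode, so E°_cell = 0.28 V; n = 2.
[H⁺] = 10^(−2.42) = 0.0038 M, and Q = [Co²⁺]·P(H₂) / [H⁺]^2 = 3.61.
E = E° − (0.0592/2) log Q = 0.28 − (0.0592/2)(0.558) = 0.263 V.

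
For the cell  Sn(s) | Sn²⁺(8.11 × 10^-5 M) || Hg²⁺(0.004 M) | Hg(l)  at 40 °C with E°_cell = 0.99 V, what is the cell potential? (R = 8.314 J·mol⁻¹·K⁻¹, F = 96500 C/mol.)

1.04 V

Balancing electrons gives n = 2; the reaction quotient is Q = [Sn²⁺]/[Hg²⁺] = 0.0203.
E = E° − (RT/nF) ln Q = 0.99 − (8.314×313)/(2×96500) × (-3.898) = 0.990 + 0.053 = 1.043 V.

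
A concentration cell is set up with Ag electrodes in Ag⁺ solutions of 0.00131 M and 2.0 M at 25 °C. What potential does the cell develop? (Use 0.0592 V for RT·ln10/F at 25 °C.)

Both half-cells are Ag⁺/Ag, so E°_cell = 0. The concentrated side is the cathode; the cell reaction moves Ag⁺ from high to low concentration with n = 1.
Q = [Ag⁺]_dilute/[Ag⁺]_conc = 0.00131/2.0 = 6.55 × 10^-4.
E = 0 − (0.0592/1) log Q = −(0.0592/1)(-3.184) = 0.1885 V.

0.19 V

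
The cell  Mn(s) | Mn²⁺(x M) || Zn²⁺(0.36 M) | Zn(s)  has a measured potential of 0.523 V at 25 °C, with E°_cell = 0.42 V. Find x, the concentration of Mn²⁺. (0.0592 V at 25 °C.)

From the Nernst equation, log Q = n(E° − E)/0.0592 = 2(0.42 − 0.523)/0.0592 = -3.480, so Q = 3.31 × 10^-4.
With Q = [Mn²⁺]/[Zn²⁺] and the known concentrations, [Mn²⁺] in the numerator gives [Mn²⁺] = 1.2 × 10^-4 M.

1.2 × 10^-4 M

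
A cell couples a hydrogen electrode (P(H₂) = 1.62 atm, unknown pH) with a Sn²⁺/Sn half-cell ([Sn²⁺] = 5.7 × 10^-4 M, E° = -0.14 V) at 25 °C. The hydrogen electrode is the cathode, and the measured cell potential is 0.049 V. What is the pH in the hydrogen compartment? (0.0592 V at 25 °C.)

pH = 3.05

E°_cell = 0.14 V and n = 2.
log Q = n(E° − E)/0.0592 = 2×(0.14 − 0.049)/0.0592 = 3.074.
With Q = [Sn²⁺]·P(H₂) / [H⁺]^2, solving for [H⁺] gives log[H⁺] = -3.054, so pH = 3.05.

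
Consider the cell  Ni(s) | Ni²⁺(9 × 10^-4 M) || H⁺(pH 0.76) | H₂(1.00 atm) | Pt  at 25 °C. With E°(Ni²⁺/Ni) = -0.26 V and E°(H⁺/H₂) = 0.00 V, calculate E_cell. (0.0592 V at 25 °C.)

0.31 V

The hydrogen couple is the cathode, so E°_cell = 0.26 V; n = 2.
[H⁺] = 10^(−0.76) = 0.17 M, and Q = [Ni²⁺]·P(H₂) / [H⁺]^2 = 0.0298.
E = E° − (0.0592/2) log Q = 0.26 − (0.0592/2)(-1.526) = 0.305 V.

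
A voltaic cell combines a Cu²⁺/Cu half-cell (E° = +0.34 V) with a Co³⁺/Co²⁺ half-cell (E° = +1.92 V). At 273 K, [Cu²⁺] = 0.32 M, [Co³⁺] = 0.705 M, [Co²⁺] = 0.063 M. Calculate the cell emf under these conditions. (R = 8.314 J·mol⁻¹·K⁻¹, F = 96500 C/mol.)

1.65 V

The Co³⁺/Co²⁺ couple has the higher reduction potential and acts as the cathode, so E°_cell = +1.92 − (+0.34) = 1.58 V.
Balancing electrons gives n = 2; the reaction quotient is Q = [Cu²⁺]·[Co²⁺]^2/[Co³⁺]^2 = 0.00256.
E = E° − (RT/nF) ln Q = 1.58 − (8.314×273)/(2×96500) × (-5.970) = 1.580 + 0.070 = 1.650 V.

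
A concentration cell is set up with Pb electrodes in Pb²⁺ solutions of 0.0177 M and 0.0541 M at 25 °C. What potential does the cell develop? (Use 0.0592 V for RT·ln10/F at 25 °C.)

Both half-cells are Pb²⁺/Pb, so E°_cell = 0. The concentrated side is the cathode; the cell reaction moves Pb²⁺ from high to low concentration with n = 2.
Q = [Pb²⁺]_dilute/[Pb²⁺]_conc = 0.0177/0.0541 = 0.327.
E = 0 − (0.0592/2) log Q = −(0.0592/2)(-0.485) = 0.0144 V.

0.014 V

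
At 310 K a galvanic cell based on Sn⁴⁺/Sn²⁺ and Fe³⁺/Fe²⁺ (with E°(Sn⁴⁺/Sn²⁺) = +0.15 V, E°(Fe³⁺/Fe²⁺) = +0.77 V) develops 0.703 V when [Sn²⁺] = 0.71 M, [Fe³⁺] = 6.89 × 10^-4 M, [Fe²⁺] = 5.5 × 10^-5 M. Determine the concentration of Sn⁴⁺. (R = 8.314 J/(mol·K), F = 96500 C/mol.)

From the Nernst equation, ln Q = nF(E° − E)/RT = 2×96500×(0.62 − 0.703)/(8.314×310) = -6.215, so Q = 0.00200.
With Q = [Sn⁴⁺]·[Fe²⁺]^2/([Sn²⁺]·[Fe³⁺]^2) and the known concentrations, [Sn⁴⁺] in the numerator gives [Sn⁴⁺] = 0.22 M.

0.22 M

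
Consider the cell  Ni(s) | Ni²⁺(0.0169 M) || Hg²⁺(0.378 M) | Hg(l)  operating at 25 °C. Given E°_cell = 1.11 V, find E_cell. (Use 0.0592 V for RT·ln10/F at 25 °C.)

Balancing electrons gives n = 2; the reaction quotient is Q = [Ni²⁺]/[Hg²⁺] = 0.0447.
At 25 °C, E = E° − (0.0592/n) log Q = 1.11 − (0.0592/2)(-1.350) = 1.110 + 0.040 = 1.150 V.

1.15 V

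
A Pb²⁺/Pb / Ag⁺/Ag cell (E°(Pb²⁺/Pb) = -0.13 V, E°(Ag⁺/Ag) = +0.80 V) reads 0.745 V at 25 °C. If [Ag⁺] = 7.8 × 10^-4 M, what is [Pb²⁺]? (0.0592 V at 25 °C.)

1.1 M

From the Nernst equation, log Q = n(E° − E)/0.0592 = 2(0.93 − 0.745)/0.0592 = 6.250, so Q = 1.78 × 10^6.
With Q = [Pb²⁺]/[Ag⁺]^2 and the known concentrations, [Pb²⁺] in the numerator gives [Pb²⁺] = 1.1 M.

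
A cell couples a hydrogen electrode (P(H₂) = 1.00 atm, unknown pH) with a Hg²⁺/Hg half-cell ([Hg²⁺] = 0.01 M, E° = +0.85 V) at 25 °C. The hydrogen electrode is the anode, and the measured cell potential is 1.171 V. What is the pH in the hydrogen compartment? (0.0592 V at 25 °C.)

pH = 6.42

E°_cell = 0.85 V and n = 2.
log Q = n(E° − E)/0.0592 = 2×(0.85 − 1.171)/0.0592 = -10.845.
With Q = [H⁺]^2 / ([Hg²⁺]·P(H₂)), solving for [H⁺] gives log[H⁺] = -6.422, so pH = 6.42.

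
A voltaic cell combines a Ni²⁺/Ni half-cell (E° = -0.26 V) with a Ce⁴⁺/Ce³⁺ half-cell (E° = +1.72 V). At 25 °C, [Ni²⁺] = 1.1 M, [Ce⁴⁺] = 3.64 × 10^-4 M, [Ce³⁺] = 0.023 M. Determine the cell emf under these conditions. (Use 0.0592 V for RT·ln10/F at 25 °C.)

The Ce⁴⁺/Ce³⁺ couple has the higher reduction potential and acts as the cathode, so E°_cell = +1.72 − (-0.26) = 1.98 V.
Balancing electrons gives n = 2; the reaction quotient is Q = [Ni²⁺]·[Ce³⁺]^2/[Ce⁴⁺]^2 = 4390.
At 25 °C, E = E° − (0.0592/n) log Q = 1.98 − (0.0592/2)(3.643) = 1.980 − 0.108 = 1.872 V.

1.87 V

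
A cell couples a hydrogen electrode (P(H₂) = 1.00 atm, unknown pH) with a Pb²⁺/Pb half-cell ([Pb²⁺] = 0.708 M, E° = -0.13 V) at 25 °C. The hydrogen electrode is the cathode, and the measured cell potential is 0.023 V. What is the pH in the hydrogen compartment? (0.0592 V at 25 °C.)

pH = 1.88

E°_cell = 0.13 V and n = 2.
log Q = n(E° − E)/0.0592 = 2×(0.13 − 0.023)/0.0592 = 3.615.
With Q = [Pb²⁺]·P(H₂) / [H⁺]^2, solving for [H⁺] gives log[H⁺] = -1.882, so pH = 1.88.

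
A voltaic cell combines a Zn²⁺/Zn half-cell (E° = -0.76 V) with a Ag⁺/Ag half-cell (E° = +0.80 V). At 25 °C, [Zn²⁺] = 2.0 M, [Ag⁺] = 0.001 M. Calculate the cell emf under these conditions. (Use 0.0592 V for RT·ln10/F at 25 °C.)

1.37 V

The Ag⁺/Ag couple has the higher reduction potential and acts as the cathode, so E°_cell = +0.80 − (-0.76) = 1.56 V.
Balancing electrons gives n = 2; the reaction quotient is Q = [Zn²⁺]/[Ag⁺]^2 = 2 × 10^6.
At 25 °C, E = E° − (0.0592/n) log Q = 1.56 − (0.0592/2)(6.301) = 1.560 − 0.187 = 1.373 V.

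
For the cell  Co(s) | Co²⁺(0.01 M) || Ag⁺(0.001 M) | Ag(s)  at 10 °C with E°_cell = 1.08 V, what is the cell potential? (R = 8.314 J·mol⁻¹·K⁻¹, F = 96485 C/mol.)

Balancing electrons gives n = 2; the reaction quotient is Q = [Co²⁺]/[Ag⁺]^2 = 1 × 10^4.
E = E° − (RT/nF) ln Q = 1.08 − (8.314×283)/(2×96485) × (9.210) = 1.080 − 0.112 = 0.968 V.

0.968 V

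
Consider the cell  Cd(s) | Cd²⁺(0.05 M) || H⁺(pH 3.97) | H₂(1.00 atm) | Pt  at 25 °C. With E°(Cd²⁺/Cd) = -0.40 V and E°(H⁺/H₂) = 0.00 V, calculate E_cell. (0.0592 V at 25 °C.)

0.20 V

The hydrogen couple is the cathode, so E°_cell = 0.40 V; n = 2.
[H⁺] = 10^(−3.97) = 1.1 × 10^-4 M, and Q = [Cd²⁺]·P(H₂) / [H⁺]^2 = 4.35 × 10^6.
E = E° − (0.0592/2) log Q = 0.40 − (0.0592/2)(6.639) = 0.203 V.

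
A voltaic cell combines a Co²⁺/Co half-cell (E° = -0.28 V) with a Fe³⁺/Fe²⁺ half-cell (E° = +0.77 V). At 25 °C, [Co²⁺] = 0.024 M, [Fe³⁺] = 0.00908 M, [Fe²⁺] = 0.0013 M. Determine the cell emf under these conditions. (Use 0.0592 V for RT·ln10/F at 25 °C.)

1.15 V

The Fe³⁺/Fe²⁺ couple has the higher reduction potential and acts as the cathode, so E°_cell = +0.77 − (-0.28) = 1.05 V.
Balancing electrons gives n = 2; the reaction quotient is Q = [Co²⁺]·[Fe²⁺]^2/[Fe³⁺]^2 = 4.92 × 10^-4.
At 25 °C, E = E° − (0.0592/n) log Q = 1.05 − (0.0592/2)(-3.308) = 1.050 + 0.098 = 1.148 V.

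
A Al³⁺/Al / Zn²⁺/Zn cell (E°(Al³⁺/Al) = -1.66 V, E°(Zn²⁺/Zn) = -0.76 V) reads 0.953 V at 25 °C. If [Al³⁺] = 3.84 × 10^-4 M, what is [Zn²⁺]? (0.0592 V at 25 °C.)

From the Nernst equation, log Q = n(E° − E)/0.0592 = 6(0.90 − 0.953)/0.0592 = -5.372, so Q = 4.25 × 10^-6.
With Q = [Al³⁺]^2/[Zn²⁺]^3 and the known concentrations, [Zn²⁺]^3 in the denominator gives [Zn²⁺] = 0.33 M.

0.33 M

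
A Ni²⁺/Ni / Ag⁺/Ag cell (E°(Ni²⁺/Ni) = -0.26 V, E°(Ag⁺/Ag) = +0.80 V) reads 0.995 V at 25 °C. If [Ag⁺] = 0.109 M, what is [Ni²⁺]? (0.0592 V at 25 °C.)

From the Nernst equation, log Q = n(E° − E)/0.0592 = 2(1.06 − 0.995)/0.0592 = 2.196, so Q = 157.
With Q = [Ni²⁺]/[Ag⁺]^2 and the known concentrations, [Ni²⁺] in the numerator gives [Ni²⁺] = 1.9 M.

1.9 M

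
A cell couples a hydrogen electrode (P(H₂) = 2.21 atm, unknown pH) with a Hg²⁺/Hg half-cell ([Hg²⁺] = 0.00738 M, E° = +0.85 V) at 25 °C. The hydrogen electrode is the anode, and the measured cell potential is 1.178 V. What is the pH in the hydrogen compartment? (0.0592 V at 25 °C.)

E°_cell = 0.85 V and n = 2.
log Q = n(E° − E)/0.0592 = 2×(0.85 − 1.178)/0.0592 = -11.081.
With Q = [H⁺]^2 / ([Hg²⁺]·P(H₂)), solving for [H⁺] gives log[H⁺] = -6.434, so pH = 6.43.

pH = 6.43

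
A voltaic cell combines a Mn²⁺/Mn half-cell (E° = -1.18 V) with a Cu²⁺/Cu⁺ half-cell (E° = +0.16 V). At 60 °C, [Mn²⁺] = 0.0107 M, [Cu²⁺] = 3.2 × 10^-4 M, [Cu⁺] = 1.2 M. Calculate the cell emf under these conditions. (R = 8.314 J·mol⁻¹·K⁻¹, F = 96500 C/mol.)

1.17 V

The Cu²⁺/Cu⁺ couple has the higher reduction potential and acts as the cathode, so E°_cell = +0.16 − (-1.18) = 1.34 V.
Balancing electrons gives n = 2; the reaction quotient is Q = [Mn²⁺]·[Cu⁺]^2/[Cu²⁺]^2 = 1.5 × 10^5.
E = E° − (RT/nF) ln Q = 1.34 − (8.314×333)/(2×96500) × (11.922) = 1.340 − 0.171 = 1.169 V.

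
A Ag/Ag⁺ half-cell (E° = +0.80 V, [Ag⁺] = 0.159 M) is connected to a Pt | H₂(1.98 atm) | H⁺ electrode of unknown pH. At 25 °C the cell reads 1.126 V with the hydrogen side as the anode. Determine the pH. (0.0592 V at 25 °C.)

E°_cell = 0.80 V and n = 2.
log Q = n(E° − E)/0.0592 = 2×(0.80 − 1.126)/0.0592 = -11.014.
With Q = [H⁺]^2 / ([Ag⁺]^2·P(H₂)), solving for [H⁺] gives log[H⁺] = -6.157, so pH = 6.16.

pH = 6.16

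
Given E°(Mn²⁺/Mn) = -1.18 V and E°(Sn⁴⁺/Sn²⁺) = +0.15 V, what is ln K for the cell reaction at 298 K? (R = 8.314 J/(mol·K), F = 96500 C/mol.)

E°_cell = +0.15 − (-1.18) = 1.33 V, with n = 2 electrons transferred.
At equilibrium E = 0, so the Nernst equation gives ln K = nFE°/RT = (2)(96500)(1.33)/((8.314)(298)) = 103.61.

ln K = 103.6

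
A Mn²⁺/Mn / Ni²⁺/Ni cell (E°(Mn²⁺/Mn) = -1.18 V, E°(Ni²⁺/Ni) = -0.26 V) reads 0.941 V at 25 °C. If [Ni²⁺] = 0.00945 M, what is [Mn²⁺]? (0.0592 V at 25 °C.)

From the Nernst equation, log Q = n(E° − E)/0.0592 = 2(0.92 − 0.941)/0.0592 = -0.709, so Q = 0.195.
With Q = [Mn²⁺]/[Ni²⁺] and the known concentrations, [Mn²⁺] in the numerator gives [Mn²⁺] = 0.0018 M.

0.0018 M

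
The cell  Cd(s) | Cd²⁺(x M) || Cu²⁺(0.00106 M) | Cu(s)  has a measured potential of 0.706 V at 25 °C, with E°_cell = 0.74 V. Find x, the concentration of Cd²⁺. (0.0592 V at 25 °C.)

From the Nernst equation, log Q = n(E° − E)/0.0592 = 2(0.74 − 0.706)/0.0592 = 1.149, so Q = 14.1.
With Q = [Cd²⁺]/[Cu²⁺] and the known concentrations, [Cd²⁺] in the numerator gives [Cd²⁺] = 0.015 M.

0.015 M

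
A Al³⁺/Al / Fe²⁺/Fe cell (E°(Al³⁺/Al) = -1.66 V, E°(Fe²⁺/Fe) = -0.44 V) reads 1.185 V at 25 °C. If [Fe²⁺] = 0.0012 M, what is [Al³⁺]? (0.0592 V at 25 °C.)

From the Nernst equation, log Q = n(E° − E)/0.0592 = 6(1.22 − 1.185)/0.0592 = 3.547, so Q = 3530.
With Q = [Al³⁺]^2/[Fe²⁺]^3 and the known concentrations, [Al³⁺]^2 in the numerator gives [Al³⁺] = 0.0025 M.

0.0025 M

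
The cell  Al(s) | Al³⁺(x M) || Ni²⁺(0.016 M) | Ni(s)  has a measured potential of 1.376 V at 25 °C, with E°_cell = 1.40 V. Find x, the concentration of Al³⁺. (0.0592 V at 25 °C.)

From the Nernst equation, log Q = n(E° − E)/0.0592 = 6(1.40 − 1.376)/0.0592 = 2.432, so Q = 271.
With Q = [Al³⁺]^2/[Ni²⁺]^3 and the known concentrations, [Al³⁺]^2 in the numerator gives [Al³⁺] = 0.033 M.

0.033 M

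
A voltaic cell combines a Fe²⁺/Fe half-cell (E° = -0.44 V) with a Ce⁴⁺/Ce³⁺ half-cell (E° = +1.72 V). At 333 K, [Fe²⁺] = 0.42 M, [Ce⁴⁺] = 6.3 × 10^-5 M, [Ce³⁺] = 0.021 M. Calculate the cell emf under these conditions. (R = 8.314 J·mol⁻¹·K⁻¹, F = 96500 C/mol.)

The Ce⁴⁺/Ce³⁺ couple has the higher reduction potential and acts as the cathode, so E°_cell = +1.72 − (-0.44) = 2.16 V.
Balancing electrons gives n = 2; the reaction quotient is Q = [Fe²⁺]·[Ce³⁺]^2/[Ce⁴⁺]^2 = 4.67 × 10^4.
E = E° − (RT/nF) ln Q = 2.16 − (8.314×333)/(2×96500) × (10.751) = 2.160 − 0.154 = 2.006 V.

2.01 V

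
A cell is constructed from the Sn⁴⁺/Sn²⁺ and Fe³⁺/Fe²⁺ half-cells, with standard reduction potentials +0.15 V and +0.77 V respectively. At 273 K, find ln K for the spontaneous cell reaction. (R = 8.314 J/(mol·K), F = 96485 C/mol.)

E°_cell = +0.77 − (+0.15) = 0.62 V, with n = 2 electrons transferred.
At equilibrium E = 0, so the Nernst equation gives ln K = nFE°/RT = (2)(96485)(0.62)/((8.314)(273)) = 52.71.

ln K = 52.7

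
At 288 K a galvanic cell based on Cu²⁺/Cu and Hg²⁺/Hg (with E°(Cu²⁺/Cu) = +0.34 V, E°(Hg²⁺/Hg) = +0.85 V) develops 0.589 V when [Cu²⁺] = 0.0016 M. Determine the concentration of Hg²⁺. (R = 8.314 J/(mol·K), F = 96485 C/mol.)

0.93 M

From the Nernst equation, ln Q = nF(E° − E)/RT = 2×96485×(0.51 − 0.589)/(8.314×288) = -6.367, so Q = 0.00172.
With Q = [Cu²⁺]/[Hg²⁺] and the known concentrations, [Hg²⁺] in the denominator gives [Hg²⁺] = 0.93 M.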